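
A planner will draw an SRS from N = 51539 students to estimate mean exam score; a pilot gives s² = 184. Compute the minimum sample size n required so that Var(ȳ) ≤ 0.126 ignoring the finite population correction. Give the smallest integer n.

1461

Without fpc, n₀ = s²/D = 184/0.126 = 1460.3175.
Rounding up, n = 1461.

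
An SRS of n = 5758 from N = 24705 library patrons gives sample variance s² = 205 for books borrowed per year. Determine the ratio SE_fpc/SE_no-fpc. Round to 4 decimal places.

0.8757

f = n/N = 5758/24705 = 0.23307023.
SE_no-fpc = √(s²/n) = 0.18868662; SE_fpc = √((1−f)s²/n) = 0.16524141.
Ratio = √(1−f) = 0.87574527.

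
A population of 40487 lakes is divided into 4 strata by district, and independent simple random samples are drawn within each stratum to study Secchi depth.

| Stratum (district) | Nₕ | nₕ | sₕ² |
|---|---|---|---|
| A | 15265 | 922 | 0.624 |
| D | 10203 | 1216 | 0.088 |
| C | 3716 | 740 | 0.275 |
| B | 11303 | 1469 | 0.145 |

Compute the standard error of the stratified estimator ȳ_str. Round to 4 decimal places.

Var(ȳ_str) = Σₕ Wₕ²(1 − fₕ)sₕ²/nₕ with Wₕ = Nₕ/N, N = 40487.
A: Wₕ = 0.37703460; term = 0.37703460²·(1 − 0.06039961)·0.624/922 = 9.0398095 × 10^-5.
D: Wₕ = 0.25200682; term = 0.25200682²·(1 − 0.11918063)·0.088/1216 = 4.0481867 × 10^-6.
C: Wₕ = 0.09178255; term = 0.09178255²·(1 − 0.19913886)·0.275/740 = 2.507139 × 10^-6.
B: Wₕ = 0.27917603; term = 0.27917603²·(1 − 0.12996550)·0.145/1469 = 6.6932792 × 10^-6.
Sum = 1.036467 × 10^-4.
SE = √(1.036467 × 10^-4) = 0.0102.

0.0102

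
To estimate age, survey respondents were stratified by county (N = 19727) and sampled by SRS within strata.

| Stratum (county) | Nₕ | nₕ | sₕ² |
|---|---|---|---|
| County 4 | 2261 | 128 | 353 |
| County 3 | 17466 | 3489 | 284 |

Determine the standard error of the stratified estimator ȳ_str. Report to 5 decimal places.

Var(ȳ_str) = Σₕ Wₕ²(1 − fₕ)sₕ²/nₕ with Wₕ = Nₕ/N, N = 19727.
County 4: Wₕ = 0.11461449; term = 0.11461449²·(1 − 0.05661212)·353/128 = 0.03417701.
County 3: Wₕ = 0.88538551; term = 0.88538551²·(1 − 0.19975953)·284/3489 = 0.051062574.
Sum = 0.085239584.
SE = √(0.085239584) = 0.29196.

0.29196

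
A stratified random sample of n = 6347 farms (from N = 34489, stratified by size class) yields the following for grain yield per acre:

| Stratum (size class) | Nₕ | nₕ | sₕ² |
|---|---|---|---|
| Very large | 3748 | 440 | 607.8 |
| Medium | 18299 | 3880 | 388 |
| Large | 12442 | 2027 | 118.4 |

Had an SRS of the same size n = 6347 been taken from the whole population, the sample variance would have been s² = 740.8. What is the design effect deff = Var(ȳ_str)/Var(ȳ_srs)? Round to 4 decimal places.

0.4509

Var(ȳ_str) = Σ Wₕ²(1−fₕ)sₕ²/nₕ with Wₕ = Nₕ/34489:
  Very large: (3748/34489)²·(1−440/3748)·607.8/440 = 0.014398323
  Medium: (18299/34489)²·(1−3880/18299)·388/3880 = 0.02218203
  Large: (12442/34489)²·(1−2027/12442)·118.4/2027 = 0.006363356
  → Var(ȳ_str) = 0.042943709.
Var(ȳ_srs) = (1 − 6347/34489)·740.8/6347 = 0.095237247.
deff = 0.042943709 / 0.095237247 = 0.4509.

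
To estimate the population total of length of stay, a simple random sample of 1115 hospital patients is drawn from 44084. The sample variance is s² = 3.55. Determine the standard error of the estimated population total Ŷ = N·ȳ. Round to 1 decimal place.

Var(Ŷ) = N²·Var(ȳ) = N²·(1 − n/N)·s²/n.
f = 1115/44084 = 0.02529262; Var(ȳ) = 0.97470738·3.55/1115 = 0.0031033284.
Var(Ŷ) = 44084² · 0.0031033284 = 6.0310055 × 10^6.
SE(Ŷ) = √(6.0310055 × 10^6) = 2455.8.

2455.8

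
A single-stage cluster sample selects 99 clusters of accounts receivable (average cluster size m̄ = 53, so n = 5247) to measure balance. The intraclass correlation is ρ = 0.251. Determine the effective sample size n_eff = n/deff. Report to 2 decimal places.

deff = 1 + (53 − 1)·0.251 = 1 + 13.052 = 14.052.
n_eff = 5247 / 14.052 = 373.40.

373.40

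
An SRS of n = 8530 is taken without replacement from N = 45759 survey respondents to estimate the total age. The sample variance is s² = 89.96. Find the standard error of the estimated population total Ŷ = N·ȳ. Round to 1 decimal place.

Var(Ŷ) = N²·Var(ȳ) = N²·(1 − n/N)·s²/n.
f = 8530/45759 = 0.18641142; Var(ȳ) = 0.81358858·89.96/8530 = 0.0085803551.
Var(Ŷ) = 45759² · 0.0085803551 = 1.7966286 × 10^7.
SE(Ŷ) = √(1.7966286 × 10^7) = 4238.7.

4238.7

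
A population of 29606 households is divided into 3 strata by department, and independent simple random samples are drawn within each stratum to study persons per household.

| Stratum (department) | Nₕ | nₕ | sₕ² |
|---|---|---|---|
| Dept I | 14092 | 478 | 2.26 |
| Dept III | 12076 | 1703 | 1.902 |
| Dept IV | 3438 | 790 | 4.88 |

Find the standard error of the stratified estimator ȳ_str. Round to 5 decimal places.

0.03548

Var(ȳ_str) = Σₕ Wₕ²(1 − fₕ)sₕ²/nₕ with Wₕ = Nₕ/N, N = 29606.
Dept I: Wₕ = 0.47598460; term = 0.47598460²·(1 − 0.03391995)·2.26/478 = 0.0010348549.
Dept III: Wₕ = 0.40789029; term = 0.40789029²·(1 − 0.14102352)·1.902/1703 = 1.5961139 × 10^-4.
Dept IV: Wₕ = 0.11612511; term = 0.11612511²·(1 − 0.22978476)·4.88/790 = 6.415893 × 10^-5.
Sum = 0.0012586252.
SE = √(0.0012586252) = 0.03548.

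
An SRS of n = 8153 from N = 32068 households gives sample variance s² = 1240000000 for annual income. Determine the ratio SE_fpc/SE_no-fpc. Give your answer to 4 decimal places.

f = n/N = 8153/32068 = 0.25424099.
SE_no-fpc = √(s²/n) = 389.98879; SE_fpc = √((1−f)s²/n) = 336.78394.
Ratio = √(1−f) = 0.86357340.

0.8636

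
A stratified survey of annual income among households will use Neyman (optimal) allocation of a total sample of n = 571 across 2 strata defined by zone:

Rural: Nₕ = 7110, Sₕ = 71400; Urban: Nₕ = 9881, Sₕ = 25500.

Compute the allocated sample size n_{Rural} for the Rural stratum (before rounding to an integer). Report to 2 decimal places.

381.60

Neyman allocation: nₕ = n·NₕSₕ / Σⱼ NⱼSⱼ.
Σ NⱼSⱼ = 7110·71400 + 9881·25500 = 7.596195 × 10^8.
n_{Rural} = 571·7110·71400 / (7.596195 × 10^8) = 381.60.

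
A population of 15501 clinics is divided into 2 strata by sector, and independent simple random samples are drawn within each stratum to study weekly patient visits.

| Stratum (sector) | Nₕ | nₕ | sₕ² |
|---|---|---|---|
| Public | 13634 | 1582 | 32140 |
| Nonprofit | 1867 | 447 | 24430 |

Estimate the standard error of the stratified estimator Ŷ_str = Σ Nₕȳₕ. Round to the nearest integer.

59018

Var(Ŷ_str) = Σₕ Nₕ²(1 − fₕ)sₕ²/nₕ.
Public: 13634²·(1 − 1582/13634)·32140/1582 = 3.3382727 × 10^9.
Nonprofit: 1867²·(1 − 447/1867)·24430/447 = 1.448934 × 10^8.
Sum = 3.4831661 × 10^9.
SE = √(3.4831661 × 10^9) = 59018.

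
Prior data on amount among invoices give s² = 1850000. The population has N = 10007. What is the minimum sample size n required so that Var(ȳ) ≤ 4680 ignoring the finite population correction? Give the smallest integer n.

396

Without fpc, n₀ = s²/D = 1850000/4680 = 395.2991.
Rounding up, n = 396.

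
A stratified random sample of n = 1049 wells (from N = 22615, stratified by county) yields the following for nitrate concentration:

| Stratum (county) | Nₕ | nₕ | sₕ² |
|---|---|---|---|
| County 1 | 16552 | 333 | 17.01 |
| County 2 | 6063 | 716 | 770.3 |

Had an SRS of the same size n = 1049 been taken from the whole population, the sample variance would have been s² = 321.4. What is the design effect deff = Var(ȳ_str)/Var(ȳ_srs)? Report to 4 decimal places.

Var(ȳ_str) = Σ Wₕ²(1−fₕ)sₕ²/nₕ with Wₕ = Nₕ/22615:
  County 1: (16552/22615)²·(1−333/16552)·17.01/333 = 0.026812755
  County 2: (6063/22615)²·(1−716/6063)·770.3/716 = 0.068194829
  → Var(ȳ_str) = 0.095007584.
Var(ȳ_srs) = (1 − 1049/22615)·321.4/1049 = 0.29217523.
deff = 0.095007584 / 0.29217523 = 0.3252.

0.3252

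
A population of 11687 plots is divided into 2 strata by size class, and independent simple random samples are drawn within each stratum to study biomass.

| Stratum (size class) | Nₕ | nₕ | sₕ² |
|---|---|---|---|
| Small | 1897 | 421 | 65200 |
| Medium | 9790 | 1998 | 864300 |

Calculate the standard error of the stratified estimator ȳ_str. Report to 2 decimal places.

15.65

Var(ȳ_str) = Σₕ Wₕ²(1 − fₕ)sₕ²/nₕ with Wₕ = Nₕ/N, N = 11687.
Small: Wₕ = 0.16231710; term = 0.16231710²·(1 − 0.22192936)·65200/421 = 3.1747761.
Medium: Wₕ = 0.83768290; term = 0.83768290²·(1 − 0.20408580)·864300/1998 = 241.59869.
Sum = 244.77347.
SE = √(244.77347) = 15.65.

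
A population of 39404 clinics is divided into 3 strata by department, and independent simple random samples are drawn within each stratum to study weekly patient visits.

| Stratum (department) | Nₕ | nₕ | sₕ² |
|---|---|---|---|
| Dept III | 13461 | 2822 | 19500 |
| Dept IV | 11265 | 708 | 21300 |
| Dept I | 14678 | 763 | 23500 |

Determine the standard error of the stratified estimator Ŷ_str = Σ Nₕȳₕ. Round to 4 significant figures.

Var(Ŷ_str) = Σₕ Nₕ²(1 − fₕ)sₕ²/nₕ.
Dept III: 13461²·(1 − 2822/13461)·19500/2822 = 9.89591 × 10^8.
Dept IV: 11265²·(1 − 708/11265)·21300/708 = 3.5778165 × 10^9.
Dept I: 14678²·(1 − 763/14678)·23500/763 = 6.2906195 × 10^9.
Sum = 1.0858027 × 10^10.
SE = √(1.0858027 × 10^10) = 104200.

104200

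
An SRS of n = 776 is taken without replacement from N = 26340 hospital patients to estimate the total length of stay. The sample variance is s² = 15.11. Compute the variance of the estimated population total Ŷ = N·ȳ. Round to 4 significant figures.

1.311 × 10^7

Var(Ŷ) = N²·Var(ȳ) = N²·(1 − n/N)·s²/n.
f = 776/26340 = 0.02946090; Var(ȳ) = 0.97053910·15.11/776 = 0.018897997.
Var(Ŷ) = 26340² · 0.018897997 = 1.3111347 × 10^7.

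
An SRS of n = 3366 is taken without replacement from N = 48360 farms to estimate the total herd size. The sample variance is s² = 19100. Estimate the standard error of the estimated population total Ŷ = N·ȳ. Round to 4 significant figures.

111100

Var(Ŷ) = N²·Var(ȳ) = N²·(1 − n/N)·s²/n.
f = 3366/48360 = 0.06960298; Var(ȳ) = 0.93039702·19100/3366 = 5.2794365.
Var(Ŷ) = 48360² · 5.2794365 = 1.2346963 × 10^10.
SE(Ŷ) = √(1.2346963 × 10^10) = 111100.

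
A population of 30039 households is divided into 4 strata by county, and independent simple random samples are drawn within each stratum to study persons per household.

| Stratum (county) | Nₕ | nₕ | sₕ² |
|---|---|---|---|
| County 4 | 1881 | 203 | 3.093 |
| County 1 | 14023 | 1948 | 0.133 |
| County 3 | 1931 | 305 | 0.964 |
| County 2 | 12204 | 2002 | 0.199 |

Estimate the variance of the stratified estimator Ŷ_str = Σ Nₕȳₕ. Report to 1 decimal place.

Var(Ŷ_str) = Σₕ Nₕ²(1 − fₕ)sₕ²/nₕ.
County 4: 1881²·(1 − 203/1881)·3.093/203 = 48091.091.
County 1: 14023²·(1 − 1948/14023)·0.133/1948 = 11560.877.
County 3: 1931²·(1 − 305/1931)·0.964/305 = 9923.8458.
County 2: 12204²·(1 − 2002/12204)·0.199/2002 = 12375.892.
Sum = 81951.706.

81951.7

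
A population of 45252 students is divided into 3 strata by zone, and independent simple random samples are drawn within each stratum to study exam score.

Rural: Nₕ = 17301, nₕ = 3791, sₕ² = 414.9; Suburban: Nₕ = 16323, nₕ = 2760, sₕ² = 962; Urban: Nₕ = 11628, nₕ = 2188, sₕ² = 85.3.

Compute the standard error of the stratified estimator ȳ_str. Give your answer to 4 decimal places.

Var(ȳ_str) = Σₕ Wₕ²(1 − fₕ)sₕ²/nₕ with Wₕ = Nₕ/N, N = 45252.
Rural: Wₕ = 0.38232564; term = 0.38232564²·(1 − 0.21912028)·414.9/3791 = 0.012492249.
Suburban: Wₕ = 0.36071334; term = 0.36071334²·(1 − 0.16908656)·962/2760 = 0.037683061.
Urban: Wₕ = 0.25696102; term = 0.25696102²·(1 − 0.18816649)·85.3/2188 = 0.0020897925.
Sum = 0.052265103.
SE = √(0.052265103) = 0.2286.

0.2286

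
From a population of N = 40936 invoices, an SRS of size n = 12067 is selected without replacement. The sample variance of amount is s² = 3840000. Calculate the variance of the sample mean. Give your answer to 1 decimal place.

Under SRS without replacement, Var(ȳ) = (1 − f)·s²/n with f = n/N = 12067/40936 = 0.29477721.
Var(ȳ) = (1 − 0.29477721)·3840000/12067 = 0.70522279·318.22325 = 224.41829.

224.4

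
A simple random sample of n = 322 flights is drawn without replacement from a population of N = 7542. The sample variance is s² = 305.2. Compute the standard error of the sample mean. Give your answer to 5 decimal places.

Under SRS without replacement, Var(ȳ) = (1 − f)·s²/n with f = n/N = 322/7542 = 0.04269425.
Var(ȳ) = (1 − 0.04269425)·305.2/322 = 0.95730575·0.94782609 = 0.90735937.
SE(ȳ) = √(0.90735937) = 0.95255.

0.95255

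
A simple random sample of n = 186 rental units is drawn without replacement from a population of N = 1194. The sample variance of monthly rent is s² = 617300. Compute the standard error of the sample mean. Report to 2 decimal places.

52.93

Under SRS without replacement, Var(ȳ) = (1 − f)·s²/n with f = n/N = 186/1194 = 0.15577889.
Var(ȳ) = (1 − 0.15577889)·617300/186 = 0.84422111·3318.8172 = 2801.8155.
SE(ȳ) = √(2801.8155) = 52.93.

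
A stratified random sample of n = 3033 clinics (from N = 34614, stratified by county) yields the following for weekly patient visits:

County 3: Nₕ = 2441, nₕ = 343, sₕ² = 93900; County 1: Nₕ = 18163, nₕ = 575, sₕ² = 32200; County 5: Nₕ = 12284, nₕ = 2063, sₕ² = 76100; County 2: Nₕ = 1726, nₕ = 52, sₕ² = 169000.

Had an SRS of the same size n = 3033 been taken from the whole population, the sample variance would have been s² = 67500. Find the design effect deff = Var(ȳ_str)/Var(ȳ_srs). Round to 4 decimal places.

1.3693

Var(ȳ_str) = Σ Wₕ²(1−fₕ)sₕ²/nₕ with Wₕ = Nₕ/34614:
  County 3: (2441/34614)²·(1−343/2441)·93900/343 = 1.170149
  County 1: (18163/34614)²·(1−575/18163)·32200/575 = 14.930986
  County 5: (12284/34614)²·(1−2063/12284)·76100/2063 = 3.8655834
  County 2: (1726/34614)²·(1−52/1726)·169000/52 = 7.8374725
  → Var(ȳ_str) = 27.804191.
Var(ȳ_srs) = (1 − 3033/34614)·67500/3033 = 20.305115.
deff = 27.804191 / 20.305115 = 1.3693.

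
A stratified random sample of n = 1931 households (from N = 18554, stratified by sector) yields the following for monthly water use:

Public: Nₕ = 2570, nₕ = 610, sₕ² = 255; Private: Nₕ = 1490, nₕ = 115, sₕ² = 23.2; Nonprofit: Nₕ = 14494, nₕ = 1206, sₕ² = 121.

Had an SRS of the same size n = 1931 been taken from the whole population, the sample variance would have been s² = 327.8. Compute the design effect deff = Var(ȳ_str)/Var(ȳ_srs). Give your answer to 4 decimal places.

0.4172

Var(ȳ_str) = Σ Wₕ²(1−fₕ)sₕ²/nₕ with Wₕ = Nₕ/18554:
  Public: (2570/18554)²·(1−610/2570)·255/610 = 0.0061168022
  Private: (1490/18554)²·(1−115/1490)·23.2/115 = 0.0012006157
  Nonprofit: (14494/18554)²·(1−1206/14494)·121/1206 = 0.056132041
  → Var(ȳ_str) = 0.063449459.
Var(ȳ_srs) = (1 − 1931/18554)·327.8/1931 = 0.15208925.
deff = 0.063449459 / 0.15208925 = 0.4172.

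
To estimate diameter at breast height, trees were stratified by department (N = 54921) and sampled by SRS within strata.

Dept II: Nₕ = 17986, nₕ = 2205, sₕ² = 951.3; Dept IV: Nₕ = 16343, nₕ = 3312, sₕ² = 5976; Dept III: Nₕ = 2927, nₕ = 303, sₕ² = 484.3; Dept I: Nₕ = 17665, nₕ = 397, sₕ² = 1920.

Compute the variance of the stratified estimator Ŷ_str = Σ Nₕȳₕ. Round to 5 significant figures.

1.9942 × 10^9

Var(Ŷ_str) = Σₕ Nₕ²(1 − fₕ)sₕ²/nₕ.
Dept II: 17986²·(1 − 2205/17986)·951.3/2205 = 1.2245542 × 10^8.
Dept IV: 16343²·(1 − 3312/16343)·5976/3312 = 3.8426408 × 10^8.
Dept III: 2927²·(1 − 303/2927)·484.3/303 = 1.2276043 × 10^7.
Dept I: 17665²·(1 − 397/17665)·1920/397 = 1.4752527 × 10^9.
Sum = 1.9942482 × 10^9.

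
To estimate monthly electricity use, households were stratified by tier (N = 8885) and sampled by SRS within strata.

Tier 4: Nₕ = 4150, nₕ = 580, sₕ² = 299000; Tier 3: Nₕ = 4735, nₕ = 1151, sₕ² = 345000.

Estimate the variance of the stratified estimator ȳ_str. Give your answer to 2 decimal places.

Var(ȳ_str) = Σₕ Wₕ²(1 − fₕ)sₕ²/nₕ with Wₕ = Nₕ/N, N = 8885.
Tier 4: Wₕ = 0.46707935; term = 0.46707935²·(1 − 0.13975904)·299000/580 = 96.74859.
Tier 3: Wₕ = 0.53292065; term = 0.53292065²·(1 − 0.24308342)·345000/1151 = 64.434267.
Sum = 161.18286.

161.18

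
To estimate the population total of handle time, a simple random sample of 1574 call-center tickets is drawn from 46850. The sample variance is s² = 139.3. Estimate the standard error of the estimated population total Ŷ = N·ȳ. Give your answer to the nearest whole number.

13701

Var(Ŷ) = N²·Var(ȳ) = N²·(1 − n/N)·s²/n.
f = 1574/46850 = 0.03359658; Var(ȳ) = 0.96640342·139.3/1574 = 0.085527316.
Var(Ŷ) = 46850² · 0.085527316 = 1.8772583 × 10^8.
SE(Ŷ) = √(1.8772583 × 10^8) = 13701.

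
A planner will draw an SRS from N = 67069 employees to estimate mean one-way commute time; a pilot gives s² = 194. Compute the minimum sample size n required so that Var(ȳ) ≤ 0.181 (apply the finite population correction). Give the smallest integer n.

1055

Without fpc, n₀ = s²/D = 194/0.181 = 1071.8232.
With fpc, (1 − n/N)·s²/n ≤ D requires n ≥ n₀/(1 + n₀/N) = 1071.8232/(1 + 1071.8232/67069) = 1054.9639.
Rounding up, n = 1055.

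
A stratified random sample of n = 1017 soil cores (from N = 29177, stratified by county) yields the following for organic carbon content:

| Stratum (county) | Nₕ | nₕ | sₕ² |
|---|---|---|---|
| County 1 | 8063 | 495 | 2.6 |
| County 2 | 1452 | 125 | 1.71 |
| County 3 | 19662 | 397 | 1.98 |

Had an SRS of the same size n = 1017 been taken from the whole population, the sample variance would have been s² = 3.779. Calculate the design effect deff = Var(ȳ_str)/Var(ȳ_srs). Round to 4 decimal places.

Var(ȳ_str) = Σ Wₕ²(1−fₕ)sₕ²/nₕ with Wₕ = Nₕ/29177:
  County 1: (8063/29177)²·(1−495/8063)·2.6/495 = 3.7649972 × 10^-4
  County 2: (1452/29177)²·(1−125/1452)·1.71/125 = 3.0962952 × 10^-5
  County 3: (19662/29177)²·(1−397/19662)·1.98/397 = 0.0022191677
  → Var(ȳ_str) = 0.0026266304.
Var(ȳ_srs) = (1 − 1017/29177)·3.779/1017 = 0.003586311.
deff = 0.0026266304 / 0.003586311 = 0.7324.

0.7324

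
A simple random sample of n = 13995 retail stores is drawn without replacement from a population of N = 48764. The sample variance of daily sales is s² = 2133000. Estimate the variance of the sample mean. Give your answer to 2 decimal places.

Under SRS without replacement, Var(ȳ) = (1 − f)·s²/n with f = n/N = 13995/48764 = 0.28699450.
Var(ȳ) = (1 − 0.28699450)·2133000/13995 = 0.71300550·152.41158 = 108.67029.

108.67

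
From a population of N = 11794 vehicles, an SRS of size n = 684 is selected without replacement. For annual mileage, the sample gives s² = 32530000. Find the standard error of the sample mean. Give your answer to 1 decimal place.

211.7

Under SRS without replacement, Var(ȳ) = (1 − f)·s²/n with f = n/N = 684/11794 = 0.05799559.
Var(ȳ) = (1 − 0.05799559)·32530000/684 = 0.94200441·47558.48 = 44800.297.
SE(ȳ) = √(44800.297) = 211.7.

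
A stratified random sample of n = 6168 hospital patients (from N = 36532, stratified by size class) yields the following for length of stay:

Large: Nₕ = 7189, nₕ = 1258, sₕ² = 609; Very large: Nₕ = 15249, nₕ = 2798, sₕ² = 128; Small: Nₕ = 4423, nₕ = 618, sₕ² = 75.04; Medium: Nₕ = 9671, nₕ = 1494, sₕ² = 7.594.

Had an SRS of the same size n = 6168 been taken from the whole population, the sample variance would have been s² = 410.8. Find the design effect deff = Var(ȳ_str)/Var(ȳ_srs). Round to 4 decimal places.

Var(ȳ_str) = Σ Wₕ²(1−fₕ)sₕ²/nₕ with Wₕ = Nₕ/36532:
  Large: (7189/36532)²·(1−1258/7189)·609/1258 = 0.01546629
  Very large: (15249/36532)²·(1−2798/15249)·128/2798 = 0.006508201
  Small: (4423/36532)²·(1−618/4423)·75.04/618 = 0.0015311899
  Medium: (9671/36532)²·(1−1494/9671)·7.594/1494 = 3.0118856 × 10^-4
  → Var(ȳ_str) = 0.023806869.
Var(ȳ_srs) = (1 − 6168/36532)·410.8/6168 = 0.05535688.
deff = 0.023806869 / 0.05535688 = 0.4301.

0.4301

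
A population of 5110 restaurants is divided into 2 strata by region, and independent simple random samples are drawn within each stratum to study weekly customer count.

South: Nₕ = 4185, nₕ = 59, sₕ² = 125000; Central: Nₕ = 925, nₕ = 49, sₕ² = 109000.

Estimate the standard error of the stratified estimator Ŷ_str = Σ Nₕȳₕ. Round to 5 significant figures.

195920

Var(Ŷ_str) = Σₕ Nₕ²(1 − fₕ)sₕ²/nₕ.
South: 4185²·(1 − 59/4185)·125000/59 = 3.6583284 × 10^10.
Central: 925²·(1 − 49/925)·109000/49 = 1.8025041 × 10^9.
Sum = 3.8385788 × 10^10.
SE = √(3.8385788 × 10^10) = 195920.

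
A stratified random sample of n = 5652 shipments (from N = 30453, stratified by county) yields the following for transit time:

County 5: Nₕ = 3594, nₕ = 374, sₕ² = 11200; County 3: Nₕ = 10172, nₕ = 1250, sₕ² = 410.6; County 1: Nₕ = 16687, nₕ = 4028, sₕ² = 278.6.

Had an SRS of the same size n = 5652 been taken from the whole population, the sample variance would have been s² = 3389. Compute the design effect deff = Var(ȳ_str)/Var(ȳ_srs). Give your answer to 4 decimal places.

Var(ȳ_str) = Σ Wₕ²(1−fₕ)sₕ²/nₕ with Wₕ = Nₕ/30453:
  County 5: (3594/30453)²·(1−374/3594)·11200/374 = 0.37369751
  County 3: (10172/30453)²·(1−1250/10172)·410.6/1250 = 0.032145289
  County 1: (16687/30453)²·(1−4028/16687)·278.6/4028 = 0.015754664
  → Var(ȳ_str) = 0.42159746.
Var(ȳ_srs) = (1 − 5652/30453)·3389/5652 = 0.48832451.
deff = 0.42159746 / 0.48832451 = 0.8634.

0.8634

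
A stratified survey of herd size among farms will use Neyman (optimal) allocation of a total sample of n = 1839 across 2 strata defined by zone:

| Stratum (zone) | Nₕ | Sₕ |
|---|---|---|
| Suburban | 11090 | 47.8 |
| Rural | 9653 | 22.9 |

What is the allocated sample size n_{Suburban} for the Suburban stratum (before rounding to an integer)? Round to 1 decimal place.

Neyman allocation: nₕ = n·NₕSₕ / Σⱼ NⱼSⱼ.
Σ NⱼSⱼ = 11090·47.8 + 9653·22.9 = 751155.7.
n_{Suburban} = 1839·11090·47.8 / 751155.7 = 1297.8.

1297.8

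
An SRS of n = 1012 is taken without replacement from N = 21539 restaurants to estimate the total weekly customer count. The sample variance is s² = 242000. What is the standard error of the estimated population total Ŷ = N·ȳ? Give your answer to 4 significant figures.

Var(Ŷ) = N²·Var(ȳ) = N²·(1 − n/N)·s²/n.
f = 1012/21539 = 0.04698454; Var(ȳ) = 0.95301546·242000/1012 = 227.895.
Var(Ŷ) = 21539² · 227.895 = 1.0572699 × 10^11.
SE(Ŷ) = √(1.0572699 × 10^11) = 325200.

325200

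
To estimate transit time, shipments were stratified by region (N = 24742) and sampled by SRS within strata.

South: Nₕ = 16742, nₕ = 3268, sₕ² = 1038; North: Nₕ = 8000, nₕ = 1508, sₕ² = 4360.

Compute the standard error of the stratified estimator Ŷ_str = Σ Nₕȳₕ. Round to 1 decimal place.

Var(Ŷ_str) = Σₕ Nₕ²(1 − fₕ)sₕ²/nₕ.
South: 16742²·(1 − 3268/16742)·1038/3268 = 7.1650494 × 10^7.
North: 8000²·(1 − 1508/8000)·4360/1508 = 1.5015979 × 10^8.
Sum = 2.2181028 × 10^8.
SE = √(2.2181028 × 10^8) = 14893.3.

14893.3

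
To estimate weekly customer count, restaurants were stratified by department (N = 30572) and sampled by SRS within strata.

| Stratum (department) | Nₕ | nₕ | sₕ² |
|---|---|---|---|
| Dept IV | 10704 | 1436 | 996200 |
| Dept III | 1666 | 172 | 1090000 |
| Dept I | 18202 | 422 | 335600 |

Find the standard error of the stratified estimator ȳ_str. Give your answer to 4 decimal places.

Var(ȳ_str) = Σₕ Wₕ²(1 − fₕ)sₕ²/nₕ with Wₕ = Nₕ/N, N = 30572.
Dept IV: Wₕ = 0.35012430; term = 0.35012430²·(1 − 0.13415546)·996200/1436 = 73.633683.
Dept III: Wₕ = 0.05449431; term = 0.05449431²·(1 − 0.10324130)·1090000/172 = 16.87625.
Dept I: Wₕ = 0.59538139; term = 0.59538139²·(1 − 0.02318427)·335600/422 = 275.36749.
Sum = 365.87742.
SE = √(365.87742) = 19.1279.

19.1279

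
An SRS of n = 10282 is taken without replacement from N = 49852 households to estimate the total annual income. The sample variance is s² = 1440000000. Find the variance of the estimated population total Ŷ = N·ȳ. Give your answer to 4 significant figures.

2.763 × 10^14

Var(Ŷ) = N²·Var(ȳ) = N²·(1 − n/N)·s²/n.
f = 10282/49852 = 0.20625050; Var(ȳ) = 0.79374950·1440000000/10282 = 111165.07.
Var(Ŷ) = 49852² · 111165.07 = 2.7626987 × 10^14.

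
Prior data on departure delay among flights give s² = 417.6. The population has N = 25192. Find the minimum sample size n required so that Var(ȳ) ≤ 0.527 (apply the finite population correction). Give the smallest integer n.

Without fpc, n₀ = s²/D = 417.6/0.527 = 792.4099.
With fpc, (1 − n/N)·s²/n ≤ D requires n ≥ n₀/(1 + n₀/N) = 792.4099/(1 + 792.4099/25192) = 768.2449.
Rounding up, n = 769.

769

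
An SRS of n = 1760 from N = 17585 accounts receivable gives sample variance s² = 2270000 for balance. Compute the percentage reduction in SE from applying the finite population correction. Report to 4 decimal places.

5.1362

f = n/N = 1760/17585 = 0.10008530.
SE_no-fpc = √(s²/n) = 35.913406; SE_fpc = √((1−f)s²/n) = 34.068834.
Ratio = √(1−f) = 0.94863834. Reduction = 100·(1 − 0.94863834) = 5.1362%.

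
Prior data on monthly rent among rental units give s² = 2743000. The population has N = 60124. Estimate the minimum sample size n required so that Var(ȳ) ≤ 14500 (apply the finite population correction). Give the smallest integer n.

189

Without fpc, n₀ = s²/D = 2743000/14500 = 189.1724.
With fpc, (1 − n/N)·s²/n ≤ D requires n ≥ n₀/(1 + n₀/N) = 189.1724/(1 + 189.1724/60124) = 188.5791.
Rounding up, n = 189.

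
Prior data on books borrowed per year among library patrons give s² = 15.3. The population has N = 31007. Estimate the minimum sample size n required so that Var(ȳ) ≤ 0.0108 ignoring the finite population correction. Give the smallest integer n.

Without fpc, n₀ = s²/D = 15.3/0.0108 = 1416.6667.
Rounding up, n = 1417.

1417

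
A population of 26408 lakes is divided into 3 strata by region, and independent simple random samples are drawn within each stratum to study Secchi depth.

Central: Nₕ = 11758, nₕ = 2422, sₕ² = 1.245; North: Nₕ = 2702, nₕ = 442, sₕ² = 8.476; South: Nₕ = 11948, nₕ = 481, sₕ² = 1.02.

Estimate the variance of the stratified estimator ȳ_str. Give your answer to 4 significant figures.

Var(ȳ_str) = Σₕ Wₕ²(1 − fₕ)sₕ²/nₕ with Wₕ = Nₕ/N, N = 26408.
Central: Wₕ = 0.44524387; term = 0.44524387²·(1 − 0.20598741)·1.245/2422 = 8.0913034 × 10^-5.
North: Wₕ = 0.10231748; term = 0.10231748²·(1 − 0.16358253)·8.476/442 = 1.6791575 × 10^-4.
South: Wₕ = 0.45243865; term = 0.45243865²·(1 − 0.04025778)·1.02/481 = 4.1660943 × 10^-4.
Sum = 6.6543821 × 10^-4.

6.654 × 10^-4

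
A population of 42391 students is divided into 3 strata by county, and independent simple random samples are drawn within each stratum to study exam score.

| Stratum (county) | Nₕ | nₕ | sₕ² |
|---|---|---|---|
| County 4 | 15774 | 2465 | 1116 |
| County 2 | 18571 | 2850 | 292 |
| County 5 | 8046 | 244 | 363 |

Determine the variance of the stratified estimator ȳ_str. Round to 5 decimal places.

Var(ȳ_str) = Σₕ Wₕ²(1 − fₕ)sₕ²/nₕ with Wₕ = Nₕ/N, N = 42391.
County 4: Wₕ = 0.37210729; term = 0.37210729²·(1 − 0.15626981)·1116/2465 = 0.052891661.
County 2: Wₕ = 0.43808827; term = 0.43808827²·(1 − 0.15346508)·292/2850 = 0.016645856.
County 5: Wₕ = 0.18980444; term = 0.18980444²·(1 − 0.03032563)·363/244 = 0.051970327.
Sum = 0.12150784.

0.12151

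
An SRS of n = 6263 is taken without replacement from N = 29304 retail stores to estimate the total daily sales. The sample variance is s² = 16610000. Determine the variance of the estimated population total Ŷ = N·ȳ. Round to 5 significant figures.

Var(Ŷ) = N²·Var(ȳ) = N²·(1 − n/N)·s²/n.
f = 6263/29304 = 0.21372509; Var(ȳ) = 0.78627491·16610000/6263 = 2085.2668.
Var(Ŷ) = 29304² · 2085.2668 = 1.7906695 × 10^12.

1.7907 × 10^12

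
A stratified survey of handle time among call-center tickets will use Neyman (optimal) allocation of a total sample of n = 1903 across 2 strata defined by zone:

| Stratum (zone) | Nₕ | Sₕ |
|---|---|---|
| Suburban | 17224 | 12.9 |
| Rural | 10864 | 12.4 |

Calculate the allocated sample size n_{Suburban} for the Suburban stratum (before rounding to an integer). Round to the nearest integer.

1185

Neyman allocation: nₕ = n·NₕSₕ / Σⱼ NⱼSⱼ.
Σ NⱼSⱼ = 17224·12.9 + 10864·12.4 = 356903.2.
n_{Suburban} = 1903·17224·12.9 / 356903.2 = 1185.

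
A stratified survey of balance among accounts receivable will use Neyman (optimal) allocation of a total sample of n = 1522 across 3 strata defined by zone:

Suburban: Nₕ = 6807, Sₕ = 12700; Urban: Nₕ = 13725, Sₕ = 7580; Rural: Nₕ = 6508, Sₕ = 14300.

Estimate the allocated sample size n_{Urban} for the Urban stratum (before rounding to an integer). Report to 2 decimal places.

558.43

Neyman allocation: nₕ = n·NₕSₕ / Σⱼ NⱼSⱼ.
Σ NⱼSⱼ = 6807·12700 + 13725·7580 + 6508·14300 = 2.835488 × 10^8.
n_{Urban} = 1522·13725·7580 / (2.835488 × 10^8) = 558.43.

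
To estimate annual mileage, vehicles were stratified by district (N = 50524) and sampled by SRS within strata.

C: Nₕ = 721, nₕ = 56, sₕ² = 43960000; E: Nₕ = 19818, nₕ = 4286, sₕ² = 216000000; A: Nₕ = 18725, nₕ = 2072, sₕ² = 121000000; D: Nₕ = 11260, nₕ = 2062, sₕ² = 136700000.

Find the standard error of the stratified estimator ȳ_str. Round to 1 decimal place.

Var(ȳ_str) = Σₕ Wₕ²(1 − fₕ)sₕ²/nₕ with Wₕ = Nₕ/N, N = 50524.
C: Wₕ = 0.01427045; term = 0.01427045²·(1 − 0.07766990)·43960000/56 = 147.44536.
E: Wₕ = 0.39224923; term = 0.39224923²·(1 − 0.21626804)·216000000/4286 = 6077.0574.
A: Wₕ = 0.37061594; term = 0.37061594²·(1 − 0.11065421)·121000000/2072 = 7133.694.
D: Wₕ = 0.22286438; term = 0.22286438²·(1 − 0.18312611)·136700000/2062 = 2689.7765.
Sum = 16047.973.
SE = √(16047.973) = 126.7.

126.7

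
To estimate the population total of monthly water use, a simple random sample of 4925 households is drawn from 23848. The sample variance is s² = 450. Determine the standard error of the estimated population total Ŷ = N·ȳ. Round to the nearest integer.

Var(Ŷ) = N²·Var(ȳ) = N²·(1 − n/N)·s²/n.
f = 4925/23848 = 0.20651627; Var(ȳ) = 0.79348373·450/4925 = 0.072501051.
Var(Ŷ) = 23848² · 0.072501051 = 4.1233313 × 10^7.
SE(Ŷ) = √(4.1233313 × 10^7) = 6421.

6421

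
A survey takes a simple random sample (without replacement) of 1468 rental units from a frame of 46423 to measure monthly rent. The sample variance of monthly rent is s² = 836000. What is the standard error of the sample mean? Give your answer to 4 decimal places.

Under SRS without replacement, Var(ȳ) = (1 − f)·s²/n with f = n/N = 1468/46423 = 0.03162226.
Var(ȳ) = (1 − 0.03162226)·836000/1468 = 0.96837774·569.48229 = 551.47397.
SE(ȳ) = √(551.47397) = 23.4835.

23.4835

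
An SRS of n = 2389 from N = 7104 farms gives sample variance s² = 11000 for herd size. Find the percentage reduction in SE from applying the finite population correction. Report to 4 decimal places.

f = n/N = 2389/7104 = 0.33628941.
SE_no-fpc = √(s²/n) = 2.1457952; SE_fpc = √((1−f)s²/n) = 1.7481458.
Ratio = √(1−f) = 0.81468435. Reduction = 100·(1 − 0.81468435) = 18.5316%.

18.5316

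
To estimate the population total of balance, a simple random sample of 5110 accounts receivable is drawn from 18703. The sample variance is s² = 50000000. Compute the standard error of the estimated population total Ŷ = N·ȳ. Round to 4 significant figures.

Var(Ŷ) = N²·Var(ȳ) = N²·(1 − n/N)·s²/n.
f = 5110/18703 = 0.27321820; Var(ȳ) = 0.72678180·50000000/5110 = 7111.3679.
Var(Ŷ) = 18703² · 7111.3679 = 2.4875722 × 10^12.
SE(Ŷ) = √(2.4875722 × 10^12) = 1.577 × 10^6.

1.577 × 10^6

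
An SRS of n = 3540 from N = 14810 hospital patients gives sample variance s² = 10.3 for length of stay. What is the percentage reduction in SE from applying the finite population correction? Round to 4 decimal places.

12.7663

f = n/N = 3540/14810 = 0.23902768.
SE_no-fpc = √(s²/n) = 0.05394075; SE_fpc = √((1−f)s²/n) = 0.047054527.
Ratio = √(1−f) = 0.87233727. Reduction = 100·(1 − 0.87233727) = 12.7663%.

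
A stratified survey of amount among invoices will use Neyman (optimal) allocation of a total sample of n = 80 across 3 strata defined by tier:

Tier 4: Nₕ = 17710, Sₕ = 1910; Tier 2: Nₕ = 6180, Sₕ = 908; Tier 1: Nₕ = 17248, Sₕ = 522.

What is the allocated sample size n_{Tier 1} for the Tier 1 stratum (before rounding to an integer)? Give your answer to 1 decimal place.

14.9

Neyman allocation: nₕ = n·NₕSₕ / Σⱼ NⱼSⱼ.
Σ NⱼSⱼ = 17710·1910 + 6180·908 + 17248·522 = 4.8440996 × 10^7.
n_{Tier 1} = 80·17248·522 / (4.8440996 × 10^7) = 14.9.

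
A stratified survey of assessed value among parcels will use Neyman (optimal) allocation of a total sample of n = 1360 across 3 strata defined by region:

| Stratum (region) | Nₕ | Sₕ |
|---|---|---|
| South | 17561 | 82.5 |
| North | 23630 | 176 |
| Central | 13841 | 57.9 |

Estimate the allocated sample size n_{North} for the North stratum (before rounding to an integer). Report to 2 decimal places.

Neyman allocation: nₕ = n·NₕSₕ / Σⱼ NⱼSⱼ.
Σ NⱼSⱼ = 17561·82.5 + 23630·176 + 13841·57.9 = 6.4090564 × 10^6.
n_{North} = 1360·23630·176 / (6.4090564 × 10^6) = 882.51.

882.51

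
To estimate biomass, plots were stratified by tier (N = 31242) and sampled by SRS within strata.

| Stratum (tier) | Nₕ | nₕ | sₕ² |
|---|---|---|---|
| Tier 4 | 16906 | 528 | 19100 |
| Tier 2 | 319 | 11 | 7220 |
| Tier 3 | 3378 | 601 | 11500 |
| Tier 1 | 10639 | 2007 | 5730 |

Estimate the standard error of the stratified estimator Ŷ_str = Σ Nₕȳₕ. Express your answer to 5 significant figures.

102580

Var(Ŷ_str) = Σₕ Nₕ²(1 − fₕ)sₕ²/nₕ.
Tier 4: 16906²·(1 − 528/16906)·19100/528 = 1.0016158 × 10^10.
Tier 2: 319²·(1 − 11/319)·7220/11 = 6.448904 × 10^7.
Tier 3: 3378²·(1 − 601/3378)·11500/601 = 1.794977 × 10^8.
Tier 1: 10639²·(1 − 2007/10639)·5730/2007 = 2.6219203 × 10^8.
Sum = 1.0522337 × 10^10.
SE = √(1.0522337 × 10^10) = 102580.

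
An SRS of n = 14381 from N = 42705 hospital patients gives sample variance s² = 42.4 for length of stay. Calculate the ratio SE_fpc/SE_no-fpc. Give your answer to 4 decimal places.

0.8144

f = n/N = 14381/42705 = 0.33675214.
SE_no-fpc = √(s²/n) = 0.054298569; SE_fpc = √((1−f)s²/n) = 0.044220771.
Ratio = √(1−f) = 0.81440031.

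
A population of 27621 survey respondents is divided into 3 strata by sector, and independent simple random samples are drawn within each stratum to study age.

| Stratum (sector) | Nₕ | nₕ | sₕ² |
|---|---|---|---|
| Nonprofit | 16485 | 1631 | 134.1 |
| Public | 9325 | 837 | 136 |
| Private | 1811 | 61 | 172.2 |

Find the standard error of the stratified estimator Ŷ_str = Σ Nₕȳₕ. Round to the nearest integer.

6476

Var(Ŷ_str) = Σₕ Nₕ²(1 − fₕ)sₕ²/nₕ.
Nonprofit: 16485²·(1 − 1631/16485)·134.1/1631 = 2.0132939 × 10^7.
Public: 9325²·(1 − 837/9325)·136/837 = 1.286079 × 10^7.
Private: 1811²·(1 − 61/1811)·172.2/61 = 8.9466369 × 10^6.
Sum = 4.1940366 × 10^7.
SE = √(4.1940366 × 10^7) = 6476.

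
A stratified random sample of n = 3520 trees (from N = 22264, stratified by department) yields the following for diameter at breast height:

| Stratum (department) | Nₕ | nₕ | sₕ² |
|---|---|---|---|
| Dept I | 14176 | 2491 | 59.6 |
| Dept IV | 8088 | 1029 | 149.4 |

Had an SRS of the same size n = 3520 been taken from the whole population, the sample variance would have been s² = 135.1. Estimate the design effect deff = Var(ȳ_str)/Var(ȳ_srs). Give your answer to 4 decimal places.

0.7650

Var(ȳ_str) = Σ Wₕ²(1−fₕ)sₕ²/nₕ with Wₕ = Nₕ/22264:
  Dept I: (14176/22264)²·(1−2491/14176)·59.6/2491 = 0.0079955541
  Dept IV: (8088/22264)²·(1−1029/8088)·149.4/1029 = 0.01672296
  → Var(ȳ_str) = 0.024718514.
Var(ȳ_srs) = (1 − 3520/22264)·135.1/3520 = 0.03231259.
deff = 0.024718514 / 0.03231259 = 0.7650.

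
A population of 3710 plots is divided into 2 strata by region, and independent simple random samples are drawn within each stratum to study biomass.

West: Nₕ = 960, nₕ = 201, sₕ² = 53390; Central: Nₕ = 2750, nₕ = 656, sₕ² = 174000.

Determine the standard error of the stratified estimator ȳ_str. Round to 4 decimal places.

11.1818

Var(ȳ_str) = Σₕ Wₕ²(1 − fₕ)sₕ²/nₕ with Wₕ = Nₕ/N, N = 3710.
West: Wₕ = 0.25876011; term = 0.25876011²·(1 − 0.20937500)·53390/201 = 14.061416.
Central: Wₕ = 0.74123989; term = 0.74123989²·(1 − 0.23854545)·174000/656 = 110.97035.
Sum = 125.03177.
SE = √(125.03177) = 11.1818.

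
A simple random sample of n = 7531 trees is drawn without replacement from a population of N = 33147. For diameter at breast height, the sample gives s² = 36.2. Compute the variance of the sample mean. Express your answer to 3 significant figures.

0.00371

Under SRS without replacement, Var(ȳ) = (1 − f)·s²/n with f = n/N = 7531/33147 = 0.22720005.
Var(ȳ) = (1 − 0.22720005)·36.2/7531 = 0.77279995·0.0048067986 = 0.0037146937.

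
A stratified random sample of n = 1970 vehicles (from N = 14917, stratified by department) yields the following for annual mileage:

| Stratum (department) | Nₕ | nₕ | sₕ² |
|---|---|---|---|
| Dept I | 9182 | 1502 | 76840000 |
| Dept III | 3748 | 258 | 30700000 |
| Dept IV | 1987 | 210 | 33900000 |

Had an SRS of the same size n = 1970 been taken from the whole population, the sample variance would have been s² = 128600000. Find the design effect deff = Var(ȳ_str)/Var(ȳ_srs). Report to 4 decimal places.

Var(ȳ_str) = Σ Wₕ²(1−fₕ)sₕ²/nₕ with Wₕ = Nₕ/14917:
  Dept I: (9182/14917)²·(1−1502/9182)·76840000/1502 = 16212.611
  Dept III: (3748/14917)²·(1−258/3748)·30700000/258 = 6994.8869
  Dept IV: (1987/14917)²·(1−210/1987)·33900000/210 = 2561.5493
  → Var(ȳ_str) = 25769.047.
Var(ȳ_srs) = (1 − 1970/14917)·128600000/1970 = 56658.151.
deff = 25769.047 / 56658.151 = 0.4548.

0.4548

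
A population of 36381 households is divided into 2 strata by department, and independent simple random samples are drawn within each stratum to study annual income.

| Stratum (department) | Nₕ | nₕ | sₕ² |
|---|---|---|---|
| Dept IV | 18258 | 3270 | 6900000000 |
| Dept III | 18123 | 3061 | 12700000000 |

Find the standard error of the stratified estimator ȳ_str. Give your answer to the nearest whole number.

1137

Var(ȳ_str) = Σₕ Wₕ²(1 − fₕ)sₕ²/nₕ with Wₕ = Nₕ/N, N = 36381.
Dept IV: Wₕ = 0.50185536; term = 0.50185536²·(1 − 0.17909957)·6900000000/3270 = 436263.58.
Dept III: Wₕ = 0.49814464; term = 0.49814464²·(1 − 0.16890140)·12700000000/3061 = 855665.18.
Sum = 1.2919288 × 10^6.
SE = √(1.2919288 × 10^6) = 1137.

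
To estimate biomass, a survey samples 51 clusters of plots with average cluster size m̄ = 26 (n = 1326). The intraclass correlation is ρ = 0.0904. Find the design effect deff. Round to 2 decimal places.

deff = 1 + (26 − 1)·0.0904 = 1 + 2.26 = 3.26.

3.26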